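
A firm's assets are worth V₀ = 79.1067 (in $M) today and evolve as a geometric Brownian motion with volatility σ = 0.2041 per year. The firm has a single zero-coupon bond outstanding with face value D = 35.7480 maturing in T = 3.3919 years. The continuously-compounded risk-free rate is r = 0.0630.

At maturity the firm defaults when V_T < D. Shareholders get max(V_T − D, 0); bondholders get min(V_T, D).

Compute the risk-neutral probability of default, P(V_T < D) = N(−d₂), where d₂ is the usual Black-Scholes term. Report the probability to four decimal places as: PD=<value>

d₁ = [ln(V₀/D) + (r + σ²/2)T] / (σ√T)
   = [ln(79.1067/35.7480) + (0.0630 + 0.5·0.2041²)·3.3919] / (0.2041·√3.3919)
   = [0.794303 + 0.284338] / 0.375893 = 2.869540
d₂ = d₁ − σ√T = 2.869540 − 0.375893 = 2.493647
risk-neutral PD = N(−d₂) = N(-2.493647) = 0.006322

PD=0.0063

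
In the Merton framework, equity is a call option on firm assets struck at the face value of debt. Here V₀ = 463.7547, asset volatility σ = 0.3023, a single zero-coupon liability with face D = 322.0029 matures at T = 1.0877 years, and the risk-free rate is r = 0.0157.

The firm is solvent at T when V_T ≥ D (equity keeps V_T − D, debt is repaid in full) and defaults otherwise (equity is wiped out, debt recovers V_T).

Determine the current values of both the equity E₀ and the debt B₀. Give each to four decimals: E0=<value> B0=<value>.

d₁ = [ln(V₀/D) + (r + σ²/2)T] / (σ√T)
   = [ln(463.7547/322.0029) + (0.0157 + 0.5·0.3023²)·1.0877] / (0.3023·√1.0877)
   = [0.364795 + 0.066777] / 0.315277 = 1.368865
d₂ = d₁ − σ√T = 1.368865 − 0.315277 = 1.053587
N(d₁) = 0.914479,  N(d₂) = 0.853964,  e^(−rT) = 0.983068
E₀ = V₀·N(d₁) − D·e^(−rT)·N(d₂)
   = 463.7547·0.914479 − 322.0029·0.983068·0.853964 = 153.771044
B₀ = V₀ − E₀ = 463.7547 − 153.771044 = 309.983656

E0=153.7710 B0=309.9837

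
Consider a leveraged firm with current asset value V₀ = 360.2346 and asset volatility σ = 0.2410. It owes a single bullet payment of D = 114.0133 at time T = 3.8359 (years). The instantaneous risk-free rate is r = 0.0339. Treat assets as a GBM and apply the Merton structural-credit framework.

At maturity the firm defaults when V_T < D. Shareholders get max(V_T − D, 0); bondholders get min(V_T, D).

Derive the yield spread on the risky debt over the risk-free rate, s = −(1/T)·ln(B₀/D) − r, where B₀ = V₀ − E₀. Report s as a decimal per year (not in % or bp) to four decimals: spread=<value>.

spread=0.0002

d₁ = [ln(V₀/D) + (r + σ²/2)T] / (σ√T)
   = [ln(360.2346/114.0133) + (0.0339 + 0.5·0.2410²)·3.8359] / (0.2410·√3.8359)
   = [1.150440 + 0.241433] / 0.472009 = 2.948826
d₂ = d₁ − σ√T = 2.948826 − 0.472009 = 2.476817
N(d₁) = 0.998405,  N(d₂) = 0.993372,  e^(−rT) = 0.878063
E₀ = V₀·N(d₁) − D·e^(−rT)·N(d₂)
   = 360.2346·0.998405 − 114.0133·0.878063·0.993372 = 260.212738
B₀ = V₀ − E₀ = 360.2346 − 260.212738 = 100.021862
spread = −(1/T)·ln(B₀/D) − r = −(1/3.8359)·ln(100.021862/114.0133) − 0.0339 = 0.00023184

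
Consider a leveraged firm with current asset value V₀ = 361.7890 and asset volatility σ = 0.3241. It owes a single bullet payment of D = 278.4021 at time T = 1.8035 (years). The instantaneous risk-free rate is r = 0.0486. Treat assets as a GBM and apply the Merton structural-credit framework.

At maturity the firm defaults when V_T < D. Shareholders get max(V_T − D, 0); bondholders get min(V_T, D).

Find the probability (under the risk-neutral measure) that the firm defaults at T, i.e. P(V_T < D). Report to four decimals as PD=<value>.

d₁ = [ln(V₀/D) + (r + σ²/2)T] / (σ√T)
   = [ln(361.7890/278.4021) + (0.0486 + 0.5·0.3241²)·1.8035] / (0.3241·√1.8035)
   = [0.261995 + 0.182371] / 0.435248 = 1.020947
d₂ = d₁ − σ√T = 1.020947 − 0.435248 = 0.585698
risk-neutral PD = N(−d₂) = N(-0.585698) = 0.279039

PD=0.2790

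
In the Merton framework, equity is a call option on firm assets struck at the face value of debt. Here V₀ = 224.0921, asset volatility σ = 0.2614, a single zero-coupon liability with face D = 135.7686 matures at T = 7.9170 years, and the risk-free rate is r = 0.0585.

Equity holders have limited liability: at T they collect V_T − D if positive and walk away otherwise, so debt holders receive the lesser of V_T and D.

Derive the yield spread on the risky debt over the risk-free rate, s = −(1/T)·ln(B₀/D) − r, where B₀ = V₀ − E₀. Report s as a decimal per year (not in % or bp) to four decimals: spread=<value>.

spread=0.0066

d₁ = [ln(V₀/D) + (r + σ²/2)T] / (σ√T)
   = [ln(224.0921/135.7686) + (0.0585 + 0.5·0.2614²)·7.9170] / (0.2614·√7.9170)
   = [0.501105 + 0.733629] / 0.735505 = 1.678755
d₂ = d₁ − σ√T = 1.678755 − 0.735505 = 0.943250
N(d₁) = 0.953400,  N(d₂) = 0.827223,  e^(−rT) = 0.629302
E₀ = V₀·N(d₁) − D·e^(−rT)·N(d₂)
   = 224.0921·0.953400 − 135.7686·0.629302·0.827223 = 142.971955
B₀ = V₀ − E₀ = 224.0921 − 142.971955 = 81.120145
spread = −(1/T)·ln(B₀/D) − r = −(1/7.9170)·ln(81.120145/135.7686) − 0.0585 = 0.00655250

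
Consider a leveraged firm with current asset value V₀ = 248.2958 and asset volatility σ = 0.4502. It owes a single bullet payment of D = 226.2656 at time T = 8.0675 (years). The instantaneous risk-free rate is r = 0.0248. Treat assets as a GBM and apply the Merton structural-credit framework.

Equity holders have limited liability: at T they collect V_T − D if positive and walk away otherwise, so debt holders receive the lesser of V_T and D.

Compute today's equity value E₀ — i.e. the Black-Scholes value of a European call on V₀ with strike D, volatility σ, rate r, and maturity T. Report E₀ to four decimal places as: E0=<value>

d₁ = [ln(V₀/D) + (r + σ²/2)T] / (σ√T)
   = [ln(248.2958/226.2656) + (0.0248 + 0.5·0.4502²)·8.0675] / (0.4502·√8.0675)
   = [0.092911 + 1.017635] / 1.278719 = 0.868483
d₂ = d₁ − σ√T = 0.868483 − 1.278719 = -0.410235
N(d₁) = 0.807435,  N(d₂) = 0.340817,  e^(−rT) = 0.818670
E₀ = V₀·N(d₁) − D·e^(−rT)·N(d₂)
   = 248.2958·0.807435 − 226.2656·0.818670·0.340817 = 137.350919

E0=137.3509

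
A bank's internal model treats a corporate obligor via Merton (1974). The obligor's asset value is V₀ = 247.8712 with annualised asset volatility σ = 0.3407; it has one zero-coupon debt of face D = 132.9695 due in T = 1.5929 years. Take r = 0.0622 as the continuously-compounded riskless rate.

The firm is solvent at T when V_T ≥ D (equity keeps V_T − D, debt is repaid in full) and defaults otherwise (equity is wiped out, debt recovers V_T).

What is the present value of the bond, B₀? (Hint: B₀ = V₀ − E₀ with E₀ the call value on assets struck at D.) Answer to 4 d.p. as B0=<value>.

B0=119.0207

d₁ = [ln(V₀/D) + (r + σ²/2)T] / (σ√T)
   = [ln(247.8712/132.9695) + (0.0622 + 0.5·0.3407²)·1.5929] / (0.3407·√1.5929)
   = [0.622789 + 0.191528] / 0.429998 = 1.893769
d₂ = d₁ − σ√T = 1.893769 − 0.429998 = 1.463771
N(d₁) = 0.970872,  N(d₂) = 0.928372,  e^(−rT) = 0.905672
E₀ = V₀·N(d₁) − D·e^(−rT)·N(d₂)
   = 247.8712·0.970872 − 132.9695·0.905672·0.928372 = 128.850488
B₀ = V₀ − E₀ = 247.8712 − 128.850488 = 119.020712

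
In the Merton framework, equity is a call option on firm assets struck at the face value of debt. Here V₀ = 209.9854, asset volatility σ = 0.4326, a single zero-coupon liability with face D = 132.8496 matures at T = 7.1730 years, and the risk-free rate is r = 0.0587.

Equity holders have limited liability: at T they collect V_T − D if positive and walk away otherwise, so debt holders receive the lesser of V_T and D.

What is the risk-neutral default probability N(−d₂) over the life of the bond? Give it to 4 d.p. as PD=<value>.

PD=0.4289

d₁ = [ln(V₀/D) + (r + σ²/2)T] / (σ√T)
   = [ln(209.9854/132.8496) + (0.0587 + 0.5·0.4326²)·7.1730] / (0.4326·√7.1730)
   = [0.457820 + 1.092243] / 1.158609 = 1.337865
d₂ = d₁ − σ√T = 1.337865 − 1.158609 = 0.179256
risk-neutral PD = N(−d₂) = N(-0.179256) = 0.428868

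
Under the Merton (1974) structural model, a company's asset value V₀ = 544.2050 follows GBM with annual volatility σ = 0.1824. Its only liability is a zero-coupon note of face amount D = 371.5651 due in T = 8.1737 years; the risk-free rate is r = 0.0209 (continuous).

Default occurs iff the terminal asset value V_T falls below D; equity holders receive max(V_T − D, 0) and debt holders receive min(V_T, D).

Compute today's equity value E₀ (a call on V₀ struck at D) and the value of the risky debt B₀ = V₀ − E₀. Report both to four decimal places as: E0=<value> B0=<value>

d₁ = [ln(V₀/D) + (r + σ²/2)T] / (σ√T)
   = [ln(544.2050/371.5651) + (0.0209 + 0.5·0.1824²)·8.1737] / (0.1824·√8.1737)
   = [0.381602 + 0.306799] / 0.521476 = 1.320101
d₂ = d₁ − σ√T = 1.320101 − 0.521476 = 0.798625
N(d₁) = 0.906599,  N(d₂) = 0.787746,  e^(−rT) = 0.842965
E₀ = V₀·N(d₁) − D·e^(−rT)·N(d₂)
   = 544.2050·0.906599 − 371.5651·0.842965·0.787746 = 246.641041
B₀ = V₀ − E₀ = 544.2050 − 246.641041 = 297.563959

E0=246.6410 B0=297.5640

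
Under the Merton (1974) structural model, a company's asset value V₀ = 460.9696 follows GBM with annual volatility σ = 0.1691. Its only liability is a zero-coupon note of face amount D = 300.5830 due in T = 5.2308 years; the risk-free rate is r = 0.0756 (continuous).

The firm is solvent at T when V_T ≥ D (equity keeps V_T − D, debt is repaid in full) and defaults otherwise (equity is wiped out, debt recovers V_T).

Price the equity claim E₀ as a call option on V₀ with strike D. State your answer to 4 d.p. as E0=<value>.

E0=259.2599

d₁ = [ln(V₀/D) + (r + σ²/2)T] / (σ√T)
   = [ln(460.9696/300.5830) + (0.0756 + 0.5·0.1691²)·5.2308] / (0.1691·√5.2308)
   = [0.427608 + 0.470235] / 0.386748 = 2.321523
d₂ = d₁ − σ√T = 2.321523 − 0.386748 = 1.934775
N(d₁) = 0.989871,  N(d₂) = 0.973491,  e^(−rT) = 0.673378
E₀ = V₀·N(d₁) − D·e^(−rT)·N(d₂)
   = 460.9696·0.989871 − 300.5830·0.673378·0.973491 = 259.259887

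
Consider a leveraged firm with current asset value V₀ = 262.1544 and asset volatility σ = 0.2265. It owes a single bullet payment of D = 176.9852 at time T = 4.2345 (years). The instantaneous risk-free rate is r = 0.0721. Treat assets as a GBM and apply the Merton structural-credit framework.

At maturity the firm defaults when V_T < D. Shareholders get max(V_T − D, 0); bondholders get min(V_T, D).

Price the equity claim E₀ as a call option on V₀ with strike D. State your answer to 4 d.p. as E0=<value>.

d₁ = [ln(V₀/D) + (r + σ²/2)T] / (σ√T)
   = [ln(262.1544/176.9852) + (0.0721 + 0.5·0.2265²)·4.2345] / (0.2265·√4.2345)
   = [0.392868 + 0.413927] / 0.466089 = 1.730987
d₂ = d₁ − σ√T = 1.730987 − 0.466089 = 1.264897
N(d₁) = 0.958273,  N(d₂) = 0.897046,  e^(−rT) = 0.736897
E₀ = V₀·N(d₁) − D·e^(−rT)·N(d₂)
   = 262.1544·0.958273 − 176.9852·0.736897·0.897046 = 134.222895

E0=134.2229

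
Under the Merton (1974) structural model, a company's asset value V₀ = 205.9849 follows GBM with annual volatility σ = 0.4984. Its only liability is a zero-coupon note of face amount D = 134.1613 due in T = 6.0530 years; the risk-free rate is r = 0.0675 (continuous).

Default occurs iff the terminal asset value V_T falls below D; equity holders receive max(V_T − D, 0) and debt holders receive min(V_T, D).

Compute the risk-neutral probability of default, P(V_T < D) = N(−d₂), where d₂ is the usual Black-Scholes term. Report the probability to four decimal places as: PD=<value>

d₁ = [ln(V₀/D) + (r + σ²/2)T] / (σ√T)
   = [ln(205.9849/134.1613) + (0.0675 + 0.5·0.4984²)·6.0530] / (0.4984·√6.0530)
   = [0.428760 + 1.160368] / 1.226206 = 1.295972
d₂ = d₁ − σ√T = 1.295972 − 1.226206 = 0.069766
risk-neutral PD = N(−d₂) = N(-0.069766) = 0.472190

PD=0.4722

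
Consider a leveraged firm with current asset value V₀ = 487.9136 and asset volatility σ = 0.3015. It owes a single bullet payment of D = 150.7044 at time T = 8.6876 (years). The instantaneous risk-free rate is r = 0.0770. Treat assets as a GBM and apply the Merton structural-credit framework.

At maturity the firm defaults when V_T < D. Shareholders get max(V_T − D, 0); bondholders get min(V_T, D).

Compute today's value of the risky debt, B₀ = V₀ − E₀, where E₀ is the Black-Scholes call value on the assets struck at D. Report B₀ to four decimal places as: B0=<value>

B0=76.0923

d₁ = [ln(V₀/D) + (r + σ²/2)T] / (σ√T)
   = [ln(487.9136/150.7044) + (0.0770 + 0.5·0.3015²)·8.6876] / (0.3015·√8.6876)
   = [1.174818 + 1.063806] / 0.888663 = 2.519092
d₂ = d₁ − σ√T = 2.519092 − 0.888663 = 1.630429
N(d₁) = 0.994117,  N(d₂) = 0.948495,  e^(−rT) = 0.512249
E₀ = V₀·N(d₁) − D·e^(−rT)·N(d₂)
   = 487.9136·0.994117 − 150.7044·0.512249·0.948495 = 411.821260
B₀ = V₀ − E₀ = 487.9136 − 411.821260 = 76.092340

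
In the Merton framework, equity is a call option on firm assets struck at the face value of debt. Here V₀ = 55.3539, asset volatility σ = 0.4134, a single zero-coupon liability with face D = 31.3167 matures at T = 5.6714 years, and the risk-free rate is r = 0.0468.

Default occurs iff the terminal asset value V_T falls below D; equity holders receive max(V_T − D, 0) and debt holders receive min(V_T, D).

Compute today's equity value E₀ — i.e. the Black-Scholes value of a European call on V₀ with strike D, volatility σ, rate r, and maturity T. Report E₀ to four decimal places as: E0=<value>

E0=35.0215

d₁ = [ln(V₀/D) + (r + σ²/2)T] / (σ√T)
   = [ln(55.3539/31.3167) + (0.0468 + 0.5·0.4134²)·5.6714] / (0.4134·√5.6714)
   = [0.569596 + 0.750041] / 0.984500 = 1.340414
d₂ = d₁ − σ√T = 1.340414 − 0.984500 = 0.355914
N(d₁) = 0.909945,  N(d₂) = 0.639048,  e^(−rT) = 0.766883
E₀ = V₀·N(d₁) − D·e^(−rT)·N(d₂)
   = 55.3539·0.909945 − 31.3167·0.766883·0.639048 = 35.021466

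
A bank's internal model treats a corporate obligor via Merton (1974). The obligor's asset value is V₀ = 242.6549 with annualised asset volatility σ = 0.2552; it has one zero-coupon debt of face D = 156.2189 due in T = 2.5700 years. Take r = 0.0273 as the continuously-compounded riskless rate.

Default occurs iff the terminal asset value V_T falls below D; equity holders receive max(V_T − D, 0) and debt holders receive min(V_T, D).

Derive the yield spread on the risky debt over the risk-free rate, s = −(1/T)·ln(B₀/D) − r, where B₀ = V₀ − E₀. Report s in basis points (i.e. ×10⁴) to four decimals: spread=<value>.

spread=104.3079

d₁ = [ln(V₀/D) + (r + σ²/2)T] / (σ√T)
   = [ln(242.6549/156.2189) + (0.0273 + 0.5·0.2552²)·2.5700] / (0.2552·√2.5700)
   = [0.440382 + 0.153849] / 0.409117 = 1.452474
d₂ = d₁ − σ√T = 1.452474 − 0.409117 = 1.043357
N(d₁) = 0.926815,  N(d₂) = 0.851609,  e^(−rT) = 0.932244
E₀ = V₀·N(d₁) − D·e^(−rT)·N(d₂)
   = 242.6549·0.926815 − 156.2189·0.932244·0.851609 = 100.872981
B₀ = V₀ − E₀ = 242.6549 − 100.872981 = 141.781919
spread = −(1/T)·ln(B₀/D) − r = −(1/2.5700)·ln(141.781919/156.2189) − 0.0273 = 0.01043079
in basis points: 0.01043079 × 10⁴ = 104.3079 bp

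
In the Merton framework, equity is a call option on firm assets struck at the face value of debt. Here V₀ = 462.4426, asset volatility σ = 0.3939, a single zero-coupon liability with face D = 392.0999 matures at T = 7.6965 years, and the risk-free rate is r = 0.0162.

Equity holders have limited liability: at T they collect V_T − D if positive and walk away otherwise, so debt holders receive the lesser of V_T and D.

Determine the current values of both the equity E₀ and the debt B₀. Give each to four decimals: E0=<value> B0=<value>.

E0=231.2722 B0=231.1704

d₁ = [ln(V₀/D) + (r + σ²/2)T] / (σ√T)
   = [ln(462.4426/392.0999) + (0.0162 + 0.5·0.3939²)·7.6965] / (0.3939·√7.6965)
   = [0.165006 + 0.721767] / 1.092780 = 0.811484
d₂ = d₁ − σ√T = 0.811484 − 1.092780 = -0.281296
N(d₁) = 0.791456,  N(d₂) = 0.389242,  e^(−rT) = 0.882776
E₀ = V₀·N(d₁) − D·e^(−rT)·N(d₂)
   = 462.4426·0.791456 − 392.0999·0.882776·0.389242 = 231.272206
B₀ = V₀ − E₀ = 462.4426 − 231.272206 = 231.170394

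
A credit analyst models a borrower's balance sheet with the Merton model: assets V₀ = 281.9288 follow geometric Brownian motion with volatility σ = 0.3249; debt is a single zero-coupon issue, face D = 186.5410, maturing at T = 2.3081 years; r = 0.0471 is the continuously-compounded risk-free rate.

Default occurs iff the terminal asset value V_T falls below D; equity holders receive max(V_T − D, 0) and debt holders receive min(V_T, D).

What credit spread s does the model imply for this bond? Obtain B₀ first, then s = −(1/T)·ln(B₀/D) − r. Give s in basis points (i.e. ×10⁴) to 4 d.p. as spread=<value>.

spread=208.1494

d₁ = [ln(V₀/D) + (r + σ²/2)T] / (σ√T)
   = [ln(281.9288/186.5410) + (0.0471 + 0.5·0.3249²)·2.3081] / (0.3249·√2.3081)
   = [0.413004 + 0.230533] / 0.493602 = 1.303756
d₂ = d₁ − σ√T = 1.303756 − 0.493602 = 0.810153
N(d₁) = 0.903842,  N(d₂) = 0.791074,  e^(−rT) = 0.896989
E₀ = V₀·N(d₁) − D·e^(−rT)·N(d₂)
   = 281.9288·0.903842 − 186.5410·0.896989·0.791074 = 122.452300
B₀ = V₀ − E₀ = 281.9288 − 122.452300 = 159.476500
spread = −(1/T)·ln(B₀/D) − r = −(1/2.3081)·ln(159.476500/186.5410) − 0.0471 = 0.02081494
in basis points: 0.02081494 × 10⁴ = 208.1494 bp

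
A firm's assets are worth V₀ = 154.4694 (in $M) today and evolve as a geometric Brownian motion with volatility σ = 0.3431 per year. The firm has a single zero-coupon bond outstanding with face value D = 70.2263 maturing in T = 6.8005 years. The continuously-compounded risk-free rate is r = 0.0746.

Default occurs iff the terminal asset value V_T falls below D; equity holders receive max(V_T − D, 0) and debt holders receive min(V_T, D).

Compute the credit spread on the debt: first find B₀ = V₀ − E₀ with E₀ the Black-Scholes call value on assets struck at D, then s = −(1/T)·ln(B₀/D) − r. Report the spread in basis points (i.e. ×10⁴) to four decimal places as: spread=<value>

d₁ = [ln(V₀/D) + (r + σ²/2)T] / (σ√T)
   = [ln(154.4694/70.2263) + (0.0746 + 0.5·0.3431²)·6.8005] / (0.3431·√6.8005)
   = [0.788273 + 0.907587] / 0.894728 = 1.895391
d₂ = d₁ − σ√T = 1.895391 − 0.894728 = 1.000663
N(d₁) = 0.970980,  N(d₂) = 0.841505,  e^(−rT) = 0.602109
E₀ = V₀·N(d₁) − D·e^(−rT)·N(d₂)
   = 154.4694·0.970980 − 70.2263·0.602109·0.841505 = 114.404563
B₀ = V₀ − E₀ = 154.4694 − 114.404563 = 40.064837
spread = −(1/T)·ln(B₀/D) − r = −(1/6.8005)·ln(40.064837/70.2263) − 0.0746 = 0.00792685
in basis points: 0.00792685 × 10⁴ = 79.2685 bp

spread=79.2685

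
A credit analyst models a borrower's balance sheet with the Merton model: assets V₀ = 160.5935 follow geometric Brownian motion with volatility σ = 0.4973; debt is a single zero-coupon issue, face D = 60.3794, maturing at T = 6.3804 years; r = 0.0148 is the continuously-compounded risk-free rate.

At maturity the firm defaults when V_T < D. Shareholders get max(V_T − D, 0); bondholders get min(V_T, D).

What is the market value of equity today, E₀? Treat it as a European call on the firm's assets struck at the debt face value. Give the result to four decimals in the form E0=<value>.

E0=117.1077

d₁ = [ln(V₀/D) + (r + σ²/2)T] / (σ√T)
   = [ln(160.5935/60.3794) + (0.0148 + 0.5·0.4973²)·6.3804] / (0.4973·√6.3804)
   = [0.978228 + 0.883390] / 1.256153 = 1.482000
d₂ = d₁ − σ√T = 1.482000 − 1.256153 = 0.225847
N(d₁) = 0.930830,  N(d₂) = 0.589340,  e^(−rT) = 0.909891
E₀ = V₀·N(d₁) − D·e^(−rT)·N(d₂)
   = 160.5935·0.930830 − 60.3794·0.909891·0.589340 = 117.107653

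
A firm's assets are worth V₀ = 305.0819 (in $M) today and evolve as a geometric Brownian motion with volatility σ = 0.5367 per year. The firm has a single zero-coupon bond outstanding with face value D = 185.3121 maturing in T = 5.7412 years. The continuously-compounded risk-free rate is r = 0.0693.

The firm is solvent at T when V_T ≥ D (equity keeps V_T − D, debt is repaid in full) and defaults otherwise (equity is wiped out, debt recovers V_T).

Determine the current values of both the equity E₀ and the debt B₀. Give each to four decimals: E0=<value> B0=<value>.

d₁ = [ln(V₀/D) + (r + σ²/2)T] / (σ√T)
   = [ln(305.0819/185.3121) + (0.0693 + 0.5·0.5367²)·5.7412] / (0.5367·√5.7412)
   = [0.498539 + 1.224733] / 1.285976 = 1.340049
d₂ = d₁ − σ√T = 1.340049 − 1.285976 = 0.054073
N(d₁) = 0.909885,  N(d₂) = 0.521561,  e^(−rT) = 0.671753
E₀ = V₀·N(d₁) − D·e^(−rT)·N(d₂)
   = 305.0819·0.909885 − 185.3121·0.671753·0.521561 = 212.663542
B₀ = V₀ − E₀ = 305.0819 − 212.663542 = 92.418358

E0=212.6635 B0=92.4184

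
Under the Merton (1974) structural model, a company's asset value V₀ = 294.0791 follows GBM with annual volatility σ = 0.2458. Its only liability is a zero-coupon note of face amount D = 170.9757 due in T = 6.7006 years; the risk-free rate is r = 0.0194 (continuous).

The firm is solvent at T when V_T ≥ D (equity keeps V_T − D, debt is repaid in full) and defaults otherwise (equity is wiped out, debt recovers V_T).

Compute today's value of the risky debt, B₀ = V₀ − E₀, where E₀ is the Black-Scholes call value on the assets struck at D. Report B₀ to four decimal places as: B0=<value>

B0=140.4672

d₁ = [ln(V₀/D) + (r + σ²/2)T] / (σ√T)
   = [ln(294.0791/170.9757) + (0.0194 + 0.5·0.2458²)·6.7006] / (0.2458·√6.7006)
   = [0.542327 + 0.332409] / 0.636266 = 1.374796
d₂ = d₁ − σ√T = 1.374796 − 0.636266 = 0.738530
N(d₁) = 0.915403,  N(d₂) = 0.769904,  e^(−rT) = 0.878103
E₀ = V₀·N(d₁) − D·e^(−rT)·N(d₂)
   = 294.0791·0.915403 − 170.9757·0.878103·0.769904 = 153.611873
B₀ = V₀ − E₀ = 294.0791 − 153.611873 = 140.467227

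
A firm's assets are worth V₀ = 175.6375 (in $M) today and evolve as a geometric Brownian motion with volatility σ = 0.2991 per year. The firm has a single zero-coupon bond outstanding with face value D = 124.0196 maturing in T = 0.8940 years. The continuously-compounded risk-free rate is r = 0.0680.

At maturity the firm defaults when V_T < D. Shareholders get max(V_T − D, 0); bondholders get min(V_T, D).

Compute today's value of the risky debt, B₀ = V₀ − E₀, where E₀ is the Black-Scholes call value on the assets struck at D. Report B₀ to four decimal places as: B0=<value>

d₁ = [ln(V₀/D) + (r + σ²/2)T] / (σ√T)
   = [ln(175.6375/124.0196) + (0.0680 + 0.5·0.2991²)·0.8940] / (0.2991·√0.8940)
   = [0.347983 + 0.100781] / 0.282804 = 1.586837
d₂ = d₁ − σ√T = 1.586837 − 0.282804 = 1.304034
N(d₁) = 0.943725,  N(d₂) = 0.903889,  e^(−rT) = 0.941019
E₀ = V₀·N(d₁) − D·e^(−rT)·N(d₂)
   = 175.6375·0.943725 − 124.0196·0.941019·0.903889 = 60.265373
B₀ = V₀ − E₀ = 175.6375 − 60.265373 = 115.372127

B0=115.3721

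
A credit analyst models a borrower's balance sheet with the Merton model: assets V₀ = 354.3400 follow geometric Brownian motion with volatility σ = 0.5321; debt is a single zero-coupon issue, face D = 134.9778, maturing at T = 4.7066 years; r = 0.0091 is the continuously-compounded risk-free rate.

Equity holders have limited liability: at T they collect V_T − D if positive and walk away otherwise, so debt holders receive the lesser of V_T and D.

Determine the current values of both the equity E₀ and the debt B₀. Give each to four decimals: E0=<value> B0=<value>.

d₁ = [ln(V₀/D) + (r + σ²/2)T] / (σ√T)
   = [ln(354.3400/134.9778) + (0.0091 + 0.5·0.5321²)·4.7066] / (0.5321·√4.7066)
   = [0.965147 + 0.709121] / 1.154375 = 1.450367
d₂ = d₁ − σ√T = 1.450367 − 1.154375 = 0.295992
N(d₁) = 0.926522,  N(d₂) = 0.616382,  e^(−rT) = 0.958074
E₀ = V₀·N(d₁) − D·e^(−rT)·N(d₂)
   = 354.3400·0.926522 − 134.9778·0.958074·0.616382 = 248.594033
B₀ = V₀ − E₀ = 354.3400 − 248.594033 = 105.745967

E0=248.5940 B0=105.7460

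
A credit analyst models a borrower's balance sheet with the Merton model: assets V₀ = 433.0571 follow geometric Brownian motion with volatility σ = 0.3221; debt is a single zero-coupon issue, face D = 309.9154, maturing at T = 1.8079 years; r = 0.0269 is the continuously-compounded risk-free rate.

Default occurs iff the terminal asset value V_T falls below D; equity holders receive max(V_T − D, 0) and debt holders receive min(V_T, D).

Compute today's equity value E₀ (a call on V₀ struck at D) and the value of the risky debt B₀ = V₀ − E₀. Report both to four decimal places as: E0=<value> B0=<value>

d₁ = [ln(V₀/D) + (r + σ²/2)T] / (σ√T)
   = [ln(433.0571/309.9154) + (0.0269 + 0.5·0.3221²)·1.8079] / (0.3221·√1.8079)
   = [0.334570 + 0.142416] / 0.433090 = 1.101356
d₂ = d₁ − σ√T = 1.101356 − 0.433090 = 0.668266
N(d₁) = 0.864629,  N(d₂) = 0.748018,  e^(−rT) = 0.952531
E₀ = V₀·N(d₁) − D·e^(−rT)·N(d₂)
   = 433.0571·0.864629 − 309.9154·0.952531·0.748018 = 153.615782
B₀ = V₀ − E₀ = 433.0571 − 153.615782 = 279.441318

E0=153.6158 B0=279.4413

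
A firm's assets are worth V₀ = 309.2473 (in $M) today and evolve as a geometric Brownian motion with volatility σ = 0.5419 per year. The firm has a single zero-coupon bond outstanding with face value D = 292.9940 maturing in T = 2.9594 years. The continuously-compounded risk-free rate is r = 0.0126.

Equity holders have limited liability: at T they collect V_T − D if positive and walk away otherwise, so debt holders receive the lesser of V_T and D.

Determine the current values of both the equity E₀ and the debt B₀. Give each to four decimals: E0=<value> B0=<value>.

d₁ = [ln(V₀/D) + (r + σ²/2)T] / (σ√T)
   = [ln(309.2473/292.9940) + (0.0126 + 0.5·0.5419²)·2.9594] / (0.5419·√2.9594)
   = [0.053989 + 0.471811] / 0.932226 = 0.564026
d₂ = d₁ − σ√T = 0.564026 − 0.932226 = -0.368199
N(d₁) = 0.713632,  N(d₂) = 0.356362,  e^(−rT) = 0.963398
E₀ = V₀·N(d₁) − D·e^(−rT)·N(d₂)
   = 309.2473·0.713632 − 292.9940·0.963398·0.356362 = 120.098370
B₀ = V₀ − E₀ = 309.2473 − 120.098370 = 189.148930

E0=120.0984 B0=189.1489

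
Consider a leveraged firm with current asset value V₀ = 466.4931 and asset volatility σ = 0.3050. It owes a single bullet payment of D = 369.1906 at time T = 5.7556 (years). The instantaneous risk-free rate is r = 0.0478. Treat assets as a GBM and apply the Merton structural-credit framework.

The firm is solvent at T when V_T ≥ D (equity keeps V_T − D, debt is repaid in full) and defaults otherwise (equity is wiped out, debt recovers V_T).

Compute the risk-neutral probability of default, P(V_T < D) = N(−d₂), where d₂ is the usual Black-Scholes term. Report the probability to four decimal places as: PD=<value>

d₁ = [ln(V₀/D) + (r + σ²/2)T] / (σ√T)
   = [ln(466.4931/369.1906) + (0.0478 + 0.5·0.3050²)·5.7556] / (0.3050·√5.7556)
   = [0.233930 + 0.542825] / 0.731720 = 1.061547
d₂ = d₁ − σ√T = 1.061547 − 0.731720 = 0.329826
risk-neutral PD = N(−d₂) = N(-0.329826) = 0.370766

PD=0.3708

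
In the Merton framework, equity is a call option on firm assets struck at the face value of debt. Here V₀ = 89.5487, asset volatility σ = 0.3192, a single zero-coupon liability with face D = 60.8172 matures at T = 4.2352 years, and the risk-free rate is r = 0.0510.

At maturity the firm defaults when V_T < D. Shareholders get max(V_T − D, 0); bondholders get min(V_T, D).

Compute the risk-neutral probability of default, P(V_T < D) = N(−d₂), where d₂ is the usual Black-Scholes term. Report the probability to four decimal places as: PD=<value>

d₁ = [ln(V₀/D) + (r + σ²/2)T] / (σ√T)
   = [ln(89.5487/60.8172) + (0.0510 + 0.5·0.3192²)·4.2352] / (0.3192·√4.2352)
   = [0.386910 + 0.431755] / 0.656901 = 1.246253
d₂ = d₁ − σ√T = 1.246253 − 0.656901 = 0.589352
risk-neutral PD = N(−d₂) = N(-0.589352) = 0.277813

PD=0.2778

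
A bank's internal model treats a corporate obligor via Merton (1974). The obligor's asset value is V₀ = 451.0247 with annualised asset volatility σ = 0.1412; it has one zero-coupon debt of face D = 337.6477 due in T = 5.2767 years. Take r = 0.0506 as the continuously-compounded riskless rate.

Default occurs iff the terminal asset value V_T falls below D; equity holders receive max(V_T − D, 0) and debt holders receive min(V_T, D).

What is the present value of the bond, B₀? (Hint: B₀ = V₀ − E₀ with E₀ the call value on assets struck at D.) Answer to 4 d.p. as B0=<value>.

d₁ = [ln(V₀/D) + (r + σ²/2)T] / (σ√T)
   = [ln(451.0247/337.6477) + (0.0506 + 0.5·0.1412²)·5.2767] / (0.1412·√5.2767)
   = [0.289519 + 0.319603] / 0.324351 = 1.877969
d₂ = d₁ − σ√T = 1.877969 − 0.324351 = 1.553617
N(d₁) = 0.969807,  N(d₂) = 0.939862,  e^(−rT) = 0.765672
E₀ = V₀·N(d₁) − D·e^(−rT)·N(d₂)
   = 451.0247·0.969807 − 337.6477·0.765672·0.939862 = 194.426842
B₀ = V₀ − E₀ = 451.0247 − 194.426842 = 256.597858

B0=256.5979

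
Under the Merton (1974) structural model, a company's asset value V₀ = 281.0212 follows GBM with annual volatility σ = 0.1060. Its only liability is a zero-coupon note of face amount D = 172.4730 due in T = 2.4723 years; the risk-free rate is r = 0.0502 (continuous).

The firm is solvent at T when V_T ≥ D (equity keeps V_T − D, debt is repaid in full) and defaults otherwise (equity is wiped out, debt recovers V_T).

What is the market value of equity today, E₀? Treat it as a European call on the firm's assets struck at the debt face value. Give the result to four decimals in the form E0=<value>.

E0=128.6797

d₁ = [ln(V₀/D) + (r + σ²/2)T] / (σ√T)
   = [ln(281.0212/172.4730) + (0.0502 + 0.5·0.1060²)·2.4723] / (0.1060·√2.4723)
   = [0.488189 + 0.137999] / 0.166670 = 3.757063
d₂ = d₁ − σ√T = 3.757063 − 0.166670 = 3.590393
N(d₁) = 0.999914,  N(d₂) = 0.999835,  e^(−rT) = 0.883283
E₀ = V₀·N(d₁) − D·e^(−rT)·N(d₂)
   = 281.0212·0.999914 − 172.4730·0.883283·0.999835 = 128.679699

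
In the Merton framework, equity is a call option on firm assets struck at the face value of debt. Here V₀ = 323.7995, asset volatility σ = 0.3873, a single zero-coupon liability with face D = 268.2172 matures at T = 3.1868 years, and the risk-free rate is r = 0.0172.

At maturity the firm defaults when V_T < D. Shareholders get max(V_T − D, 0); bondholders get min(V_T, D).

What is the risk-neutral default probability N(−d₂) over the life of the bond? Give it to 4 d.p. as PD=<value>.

PD=0.4976

d₁ = [ln(V₀/D) + (r + σ²/2)T] / (σ√T)
   = [ln(323.7995/268.2172) + (0.0172 + 0.5·0.3873²)·3.1868] / (0.3873·√3.1868)
   = [0.188327 + 0.293825] / 0.691393 = 0.697364
d₂ = d₁ − σ√T = 0.697364 − 0.691393 = 0.005971
risk-neutral PD = N(−d₂) = N(-0.005971) = 0.497618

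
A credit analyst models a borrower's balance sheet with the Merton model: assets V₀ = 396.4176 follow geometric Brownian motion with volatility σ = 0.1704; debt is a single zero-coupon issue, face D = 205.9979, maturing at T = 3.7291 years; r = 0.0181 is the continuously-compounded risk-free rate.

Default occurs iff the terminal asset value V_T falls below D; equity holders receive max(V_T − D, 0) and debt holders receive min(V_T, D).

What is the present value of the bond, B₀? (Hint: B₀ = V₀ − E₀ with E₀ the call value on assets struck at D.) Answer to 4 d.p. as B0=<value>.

d₁ = [ln(V₀/D) + (r + σ²/2)T] / (σ√T)
   = [ln(396.4176/205.9979) + (0.0181 + 0.5·0.1704²)·3.7291] / (0.1704·√3.7291)
   = [0.654602 + 0.121636] / 0.329057 = 2.358976
d₂ = d₁ − σ√T = 2.358976 − 0.329057 = 2.029918
N(d₁) = 0.990837,  N(d₂) = 0.978818,  e^(−rT) = 0.934731
E₀ = V₀·N(d₁) − D·e^(−rT)·N(d₂)
   = 396.4176·0.990837 − 205.9979·0.934731·0.978818 = 204.311482
B₀ = V₀ − E₀ = 396.4176 − 204.311482 = 192.106118

B0=192.1061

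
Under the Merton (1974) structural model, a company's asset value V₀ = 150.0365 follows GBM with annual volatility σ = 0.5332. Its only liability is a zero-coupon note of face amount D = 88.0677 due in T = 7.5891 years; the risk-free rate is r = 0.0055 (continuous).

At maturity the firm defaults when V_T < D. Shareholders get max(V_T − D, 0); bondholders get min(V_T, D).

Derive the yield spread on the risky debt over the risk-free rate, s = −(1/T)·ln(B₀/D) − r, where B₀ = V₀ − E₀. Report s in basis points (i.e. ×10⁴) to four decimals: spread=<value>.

spread=679.9144

d₁ = [ln(V₀/D) + (r + σ²/2)T] / (σ√T)
   = [ln(150.0365/88.0677) + (0.0055 + 0.5·0.5332²)·7.5891] / (0.5332·√7.5891)
   = [0.532773 + 1.120539] / 1.468876 = 1.125562
d₂ = d₁ − σ√T = 1.125562 − 1.468876 = -0.343314
N(d₁) = 0.869825,  N(d₂) = 0.365681,  e^(−rT) = 0.959119
E₀ = V₀·N(d₁) − D·e^(−rT)·N(d₂)
   = 150.0365·0.869825 − 88.0677·0.959119·0.365681 = 99.617304
B₀ = V₀ − E₀ = 150.0365 − 99.617304 = 50.419196
spread = −(1/T)·ln(B₀/D) − r = −(1/7.5891)·ln(50.419196/88.0677) − 0.0055 = 0.06799144
in basis points: 0.06799144 × 10⁴ = 679.9144 bp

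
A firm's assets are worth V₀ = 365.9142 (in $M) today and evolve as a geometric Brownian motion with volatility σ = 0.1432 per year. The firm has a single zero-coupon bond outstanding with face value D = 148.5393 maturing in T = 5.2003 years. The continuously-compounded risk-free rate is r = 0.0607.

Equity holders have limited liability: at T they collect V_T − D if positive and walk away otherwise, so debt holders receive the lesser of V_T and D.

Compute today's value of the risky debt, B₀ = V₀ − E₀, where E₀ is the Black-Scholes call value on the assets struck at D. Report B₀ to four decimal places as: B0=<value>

d₁ = [ln(V₀/D) + (r + σ²/2)T] / (σ√T)
   = [ln(365.9142/148.5393) + (0.0607 + 0.5·0.1432²)·5.2003] / (0.1432·√5.2003)
   = [0.901549 + 0.368978] / 0.326556 = 3.890690
d₂ = d₁ − σ√T = 3.890690 − 0.326556 = 3.564134
N(d₁) = 0.999950,  N(d₂) = 0.999817,  e^(−rT) = 0.729309
E₀ = V₀·N(d₁) − D·e^(−rT)·N(d₂)
   = 365.9142·0.999950 − 148.5393·0.729309·0.999817 = 257.584685
B₀ = V₀ − E₀ = 365.9142 − 257.584685 = 108.329515

B0=108.3295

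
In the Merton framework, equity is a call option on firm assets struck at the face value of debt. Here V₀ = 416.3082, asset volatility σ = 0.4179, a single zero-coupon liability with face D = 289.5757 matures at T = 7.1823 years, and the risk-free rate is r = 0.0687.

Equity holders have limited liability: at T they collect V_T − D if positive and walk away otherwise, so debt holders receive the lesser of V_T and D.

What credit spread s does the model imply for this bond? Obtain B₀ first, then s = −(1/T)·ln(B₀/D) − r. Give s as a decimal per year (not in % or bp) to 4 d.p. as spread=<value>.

d₁ = [ln(V₀/D) + (r + σ²/2)T] / (σ√T)
   = [ln(416.3082/289.5757) + (0.0687 + 0.5·0.4179²)·7.1823] / (0.4179·√7.1823)
   = [0.363009 + 1.120584] / 1.119964 = 1.324679
d₂ = d₁ − σ√T = 1.324679 − 1.119964 = 0.204715
N(d₁) = 0.907361,  N(d₂) = 0.581103,  e^(−rT) = 0.610532
E₀ = V₀·N(d₁) − D·e^(−rT)·N(d₂)
   = 416.3082·0.907361 − 289.5757·0.610532·0.581103 = 275.005687
B₀ = V₀ − E₀ = 416.3082 − 275.005687 = 141.302513
spread = −(1/T)·ln(B₀/D) − r = −(1/7.1823)·ln(141.302513/289.5757) − 0.0687 = 0.03120027

spread=0.0312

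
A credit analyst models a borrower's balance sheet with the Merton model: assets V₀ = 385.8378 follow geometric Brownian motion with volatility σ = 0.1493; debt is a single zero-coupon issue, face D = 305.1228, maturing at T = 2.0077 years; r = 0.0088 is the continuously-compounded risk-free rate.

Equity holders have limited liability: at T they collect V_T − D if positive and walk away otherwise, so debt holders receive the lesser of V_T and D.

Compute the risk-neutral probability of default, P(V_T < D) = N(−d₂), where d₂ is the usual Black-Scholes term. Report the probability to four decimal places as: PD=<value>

PD=0.1385

d₁ = [ln(V₀/D) + (r + σ²/2)T] / (σ√T)
   = [ln(385.8378/305.1228) + (0.0088 + 0.5·0.1493²)·2.0077] / (0.1493·√2.0077)
   = [0.234703 + 0.040044] / 0.211548 = 1.298744
d₂ = d₁ − σ√T = 1.298744 − 0.211548 = 1.087196
risk-neutral PD = N(−d₂) = N(-1.087196) = 0.138475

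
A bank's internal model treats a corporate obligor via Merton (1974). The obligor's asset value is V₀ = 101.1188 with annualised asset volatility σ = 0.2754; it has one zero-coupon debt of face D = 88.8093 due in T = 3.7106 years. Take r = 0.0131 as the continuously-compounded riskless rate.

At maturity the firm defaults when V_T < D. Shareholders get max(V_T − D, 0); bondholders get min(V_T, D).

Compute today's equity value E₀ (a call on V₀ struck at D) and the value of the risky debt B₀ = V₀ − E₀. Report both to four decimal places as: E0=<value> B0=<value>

E0=28.7452 B0=72.3736

d₁ = [ln(V₀/D) + (r + σ²/2)T] / (σ√T)
   = [ln(101.1188/88.8093) + (0.0131 + 0.5·0.2754²)·3.7106] / (0.2754·√3.7106)
   = [0.129805 + 0.189324] / 0.530501 = 0.601562
d₂ = d₁ − σ√T = 0.601562 − 0.530501 = 0.071061
N(d₁) = 0.726267,  N(d₂) = 0.528325,  e^(−rT) = 0.952554
E₀ = V₀·N(d₁) − D·e^(−rT)·N(d₂)
   = 101.1188·0.726267 − 88.8093·0.952554·0.528325 = 28.745237
B₀ = V₀ − E₀ = 101.1188 − 28.745237 = 72.373563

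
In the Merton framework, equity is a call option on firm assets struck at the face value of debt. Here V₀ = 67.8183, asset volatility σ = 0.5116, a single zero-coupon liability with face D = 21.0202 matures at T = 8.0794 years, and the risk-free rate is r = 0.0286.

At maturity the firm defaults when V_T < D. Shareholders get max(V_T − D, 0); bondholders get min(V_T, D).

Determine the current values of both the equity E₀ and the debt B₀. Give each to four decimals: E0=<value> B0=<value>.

d₁ = [ln(V₀/D) + (r + σ²/2)T] / (σ√T)
   = [ln(67.8183/21.0202) + (0.0286 + 0.5·0.5116²)·8.0794] / (0.5116·√8.0794)
   = [1.171348 + 1.288400] / 1.454186 = 1.691494
d₂ = d₁ − σ√T = 1.691494 − 1.454186 = 0.237308
N(d₁) = 0.954629,  N(d₂) = 0.593791,  e^(−rT) = 0.793683
E₀ = V₀·N(d₁) − D·e^(−rT)·N(d₂)
   = 67.8183·0.954629 − 21.0202·0.793683·0.593791 = 54.834860
B₀ = V₀ − E₀ = 67.8183 − 54.834860 = 12.983440

E0=54.8349 B0=12.9834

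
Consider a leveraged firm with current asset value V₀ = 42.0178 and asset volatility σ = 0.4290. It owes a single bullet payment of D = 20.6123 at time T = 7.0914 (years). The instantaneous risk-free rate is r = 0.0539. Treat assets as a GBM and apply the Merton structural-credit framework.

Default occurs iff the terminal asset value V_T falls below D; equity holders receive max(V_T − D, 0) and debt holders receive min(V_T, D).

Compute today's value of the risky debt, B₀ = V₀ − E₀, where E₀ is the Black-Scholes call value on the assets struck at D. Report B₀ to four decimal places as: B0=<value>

B0=11.8013

d₁ = [ln(V₀/D) + (r + σ²/2)T] / (σ√T)
   = [ln(42.0178/20.6123) + (0.0539 + 0.5·0.4290²)·7.0914] / (0.4290·√7.0914)
   = [0.712205 + 1.034781] / 1.142413 = 1.529207
d₂ = d₁ − σ√T = 1.529207 − 1.142413 = 0.386793
N(d₁) = 0.936893,  N(d₂) = 0.650545,  e^(−rT) = 0.682341
E₀ = V₀·N(d₁) − D·e^(−rT)·N(d₂)
   = 42.0178·0.936893 − 20.6123·0.682341·0.650545 = 30.216534
B₀ = V₀ − E₀ = 42.0178 − 30.216534 = 11.801266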